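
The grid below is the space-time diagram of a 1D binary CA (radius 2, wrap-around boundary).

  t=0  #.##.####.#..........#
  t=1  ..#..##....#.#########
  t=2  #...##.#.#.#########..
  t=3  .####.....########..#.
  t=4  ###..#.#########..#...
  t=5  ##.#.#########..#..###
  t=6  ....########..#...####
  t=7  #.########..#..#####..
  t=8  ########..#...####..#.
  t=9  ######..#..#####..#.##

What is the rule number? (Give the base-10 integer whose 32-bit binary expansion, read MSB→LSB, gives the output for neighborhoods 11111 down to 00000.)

2211105259

  #####|#  b31=1 t=1,i=15
  ####.|.  b30=0 t=0,i=7
  ###.#|.  b29=0 t=0,i=8
  ###..|.  b28=0 t=1,i=21
  ##.##|.  b27=0 t=0,i=1
  ##.#.|.  b26=0 t=0,i=9
  ##..#|#  b25=1 t=1,i=0
  ##...|#  b24=1 t=1,i=7
  #.###|#  b23=1 t=0,i=5
  #.##.|#  b22=1 t=0,i=2
  #.#.#|.  b21=0 t=2,i=7
  #.#..|.  b20=0 t=0,i=10
  #..##|#  b19=1 t=1,i=4
  #..#.|.  b18=0 t=1,i=1
  #...#|#  b17=1 t=2,i=2
  #....|.  b16=0 t=0,i=12
  .####|#  b15=1 t=0,i=6
  .###.|#  b14=1 t=4,i=1
  .##.#|.  b13=0 t=0,i=0
  .##..|.  b12=0 t=1,i=6
  .#.##|#  b11=1 t=1,i=12
  .#.#.|.  b10=0 t=2,i=8
  .#..#|.  b9=0 t=1,i=3
  .#...|#  b8=1 t=0,i=11
  ..###|#  b7=1 t=3,i=1
  ..##.|#  b6=1 t=0,i=21
  ..#.#|#  b5=1 t=1,i=11
  ..#..|.  b4=0 t=1,i=2
  ...##|#  b3=1 t=0,i=20
  ...#.|.  b2=0 t=1,i=10
  ....#|#  b1=1 t=0,i=19
  .....|#  b0=1 t=0,i=13
  bits 10000011110010101100100111101011 = 2211105259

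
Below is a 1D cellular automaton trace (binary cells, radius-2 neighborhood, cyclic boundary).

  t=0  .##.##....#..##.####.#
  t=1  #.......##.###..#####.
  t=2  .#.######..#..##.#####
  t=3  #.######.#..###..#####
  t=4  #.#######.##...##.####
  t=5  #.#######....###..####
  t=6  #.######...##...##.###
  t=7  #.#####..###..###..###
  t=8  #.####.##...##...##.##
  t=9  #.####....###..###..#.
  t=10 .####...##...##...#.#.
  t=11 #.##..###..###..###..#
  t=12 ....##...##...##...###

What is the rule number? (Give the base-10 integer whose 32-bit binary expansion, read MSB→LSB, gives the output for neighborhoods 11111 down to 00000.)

3867839343

  nb #####: next=#  (t=1,i=18, bit31=1)
  nb ####.: next=#  (t=0,i=18, bit30=1)
  nb ###.#: next=#  (t=0,i=19, bit29=1)
  nb ###..: next=.  (t=1,i=13, bit28=0)
  nb ##.##: next=.  (t=0,i=3, bit27=0)
  nb ##.#.: next=#  (t=0,i=20, bit26=1)
  nb ##..#: next=#  (t=1,i=14, bit25=1)
  nb ##...: next=.  (t=0,i=6, bit24=0)
  nb #.###: next=#  (t=0,i=16, bit23=1)
  nb #.##.: next=.  (t=0,i=1, bit22=0)
  nb #.#.#: next=.  (t=0,i=21, bit21=0)
  nb #.#..: next=.  (t=1,i=0, bit20=0)
  nb #..##: next=#  (t=0,i=12, bit19=1)
  nb #..#.: next=.  (t=2,i=10, bit18=0)
  nb #...#: next=#  (t=4,i=13, bit17=1)
  nb #....: next=.  (t=0,i=7, bit16=0)
  nb .####: next=#  (t=0,i=17, bit15=1)
  nb .###.: next=.  (t=1,i=12, bit14=0)
  nb .##.#: next=.  (t=0,i=2, bit13=0)
  nb .##..: next=.  (t=0,i=5, bit12=0)
  nb .#.##: next=#  (t=0,i=0, bit11=1)
  nb .#.#.: next=.  (t=9,i=21, bit10=0)
  nb .#..#: next=#  (t=0,i=11, bit9=1)
  nb .#...: next=#  (t=1,i=1, bit8=1)
  nb ..###: next=.  (t=1,i=16, bit7=0)
  nb ..##.: next=#  (t=0,i=13, bit6=1)
  nb ..#.#: next=#  (t=9,i=20, bit5=1)
  nb ..#..: next=.  (t=0,i=10, bit4=0)
  nb ...##: next=#  (t=1,i=7, bit3=1)
  nb ...#.: next=#  (t=0,i=9, bit2=1)
  nb ....#: next=#  (t=0,i=8, bit1=1)
  nb .....: next=#  (t=1,i=3, bit0=1)
  bits 11100110100010101000101101101111 = 3867839343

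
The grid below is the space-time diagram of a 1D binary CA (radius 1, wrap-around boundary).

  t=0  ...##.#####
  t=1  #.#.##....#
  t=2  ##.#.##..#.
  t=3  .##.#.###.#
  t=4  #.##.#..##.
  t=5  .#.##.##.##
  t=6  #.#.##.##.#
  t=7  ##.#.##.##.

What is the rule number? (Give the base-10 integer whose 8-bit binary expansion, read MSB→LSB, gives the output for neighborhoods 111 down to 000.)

  ###|.  b7=0 t=0,i=7
  ##.|#  b6=1 t=0,i=4
  #.#|#  b5=1 t=0,i=5
  #..|#  b4=1 t=0,i=0
  .##|.  b3=0 t=0,i=3
  .#.|.  b2=0 t=1,i=2
  ..#|#  b1=1 t=0,i=2
  ...|.  b0=0 t=0,i=1
  bits 01110010 = 114

114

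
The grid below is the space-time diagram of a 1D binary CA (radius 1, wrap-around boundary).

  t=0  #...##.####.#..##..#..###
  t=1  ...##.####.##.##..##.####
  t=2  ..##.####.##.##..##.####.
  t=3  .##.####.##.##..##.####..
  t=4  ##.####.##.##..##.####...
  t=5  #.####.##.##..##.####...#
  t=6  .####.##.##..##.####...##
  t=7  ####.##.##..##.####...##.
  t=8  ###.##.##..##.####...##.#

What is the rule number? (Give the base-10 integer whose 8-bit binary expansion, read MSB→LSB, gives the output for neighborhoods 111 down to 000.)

  [7] ### => #  t=0,i=8
  [6] ##. => .  t=0,i=0
  [5] #.# => #  t=0,i=6
  [4] #.. => .  t=0,i=1
  [3] .## => #  t=0,i=4
  [2] .#. => #  t=0,i=12
  [1] ..# => #  t=0,i=3
  [0] ... => .  t=0,i=2
  bits 10101110 = 174

174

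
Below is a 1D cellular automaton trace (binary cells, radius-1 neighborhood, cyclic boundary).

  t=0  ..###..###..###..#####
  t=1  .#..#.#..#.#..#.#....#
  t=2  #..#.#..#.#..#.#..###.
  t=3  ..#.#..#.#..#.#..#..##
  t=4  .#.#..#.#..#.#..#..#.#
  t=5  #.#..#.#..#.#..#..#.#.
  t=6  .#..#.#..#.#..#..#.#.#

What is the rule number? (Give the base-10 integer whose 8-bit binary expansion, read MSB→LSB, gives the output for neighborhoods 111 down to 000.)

99

  ### -> .   bit 7 = 0  t=0,i=3
  ##. -> #   bit 6 = 1  t=0,i=4
  #.# -> #   bit 5 = 1  t=1,i=0
  #.. -> .   bit 4 = 0  t=0,i=0
  .## -> .   bit 3 = 0  t=0,i=2
  .#. -> .   bit 2 = 0  t=1,i=1
  ..# -> #   bit 1 = 1  t=0,i=1
  ... -> #   bit 0 = 1  t=1,i=18
  bits 01100011 = 99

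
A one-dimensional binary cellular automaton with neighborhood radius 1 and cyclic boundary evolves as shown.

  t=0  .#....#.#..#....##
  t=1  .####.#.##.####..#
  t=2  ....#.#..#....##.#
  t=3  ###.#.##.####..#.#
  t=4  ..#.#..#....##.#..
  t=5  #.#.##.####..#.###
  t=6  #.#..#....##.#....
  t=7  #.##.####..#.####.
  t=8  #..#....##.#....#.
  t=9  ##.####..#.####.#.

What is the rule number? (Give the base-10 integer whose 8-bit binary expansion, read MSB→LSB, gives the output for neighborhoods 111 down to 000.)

  [7] ### => .  t=1,i=2
  [6] ##. => #  t=0,i=17
  [5] #.# => .  t=0,i=0
  [4] #.. => #  t=0,i=2
  [3] .## => .  t=0,i=16
  [2] .#. => #  t=0,i=1
  [1] ..# => .  t=0,i=5
  [0] ... => #  t=0,i=3
  bits 01010101 = 85

85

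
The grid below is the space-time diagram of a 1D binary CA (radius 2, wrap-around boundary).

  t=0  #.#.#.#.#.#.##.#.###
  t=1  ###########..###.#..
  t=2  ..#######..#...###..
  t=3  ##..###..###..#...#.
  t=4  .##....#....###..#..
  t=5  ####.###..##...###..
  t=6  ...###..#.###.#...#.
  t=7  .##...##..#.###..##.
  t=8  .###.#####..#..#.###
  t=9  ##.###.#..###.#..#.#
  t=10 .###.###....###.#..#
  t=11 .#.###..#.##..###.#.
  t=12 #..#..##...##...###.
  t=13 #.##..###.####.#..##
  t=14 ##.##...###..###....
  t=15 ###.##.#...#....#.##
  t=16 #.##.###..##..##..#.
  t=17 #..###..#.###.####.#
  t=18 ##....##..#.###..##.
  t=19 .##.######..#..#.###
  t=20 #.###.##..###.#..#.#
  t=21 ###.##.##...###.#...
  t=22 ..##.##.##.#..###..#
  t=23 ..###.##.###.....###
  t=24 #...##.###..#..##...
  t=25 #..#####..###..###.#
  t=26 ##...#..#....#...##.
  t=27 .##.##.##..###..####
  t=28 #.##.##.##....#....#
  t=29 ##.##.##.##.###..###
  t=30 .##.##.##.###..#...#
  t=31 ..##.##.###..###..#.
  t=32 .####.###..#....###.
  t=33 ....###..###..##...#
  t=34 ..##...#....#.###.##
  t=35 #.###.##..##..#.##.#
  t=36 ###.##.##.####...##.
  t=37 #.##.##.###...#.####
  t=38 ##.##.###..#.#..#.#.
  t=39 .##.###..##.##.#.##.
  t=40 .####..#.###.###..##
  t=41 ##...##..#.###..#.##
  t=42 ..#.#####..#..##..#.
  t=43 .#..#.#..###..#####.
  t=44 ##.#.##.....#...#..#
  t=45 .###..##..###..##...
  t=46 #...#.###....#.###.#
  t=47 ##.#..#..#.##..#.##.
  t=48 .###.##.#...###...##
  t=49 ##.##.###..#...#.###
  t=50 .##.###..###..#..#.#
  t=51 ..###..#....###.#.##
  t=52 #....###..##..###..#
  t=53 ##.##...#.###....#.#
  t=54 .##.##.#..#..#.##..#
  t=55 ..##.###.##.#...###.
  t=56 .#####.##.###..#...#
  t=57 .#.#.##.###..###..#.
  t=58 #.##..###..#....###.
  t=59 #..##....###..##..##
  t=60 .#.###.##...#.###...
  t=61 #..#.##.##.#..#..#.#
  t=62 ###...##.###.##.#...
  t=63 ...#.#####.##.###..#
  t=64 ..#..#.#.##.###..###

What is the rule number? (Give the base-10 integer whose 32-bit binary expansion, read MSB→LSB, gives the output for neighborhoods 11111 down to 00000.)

  #####|#  b31=1 t=1,i=2
  ####.|.  b30=0 t=0,i=19
  ###.#|#  b29=1 t=0,i=0
  ###..|.  b28=0 t=1,i=10
  ##.##|#  b27=1 t=5,i=4
  ##.#.|#  b26=1 t=0,i=1
  ##..#|#  b25=1 t=1,i=11
  ##...|#  b24=1 t=2,i=18
  #.###|#  b23=1 t=0,i=17
  #.##.|.  b22=0 t=0,i=12
  #.#.#|#  b21=1 t=0,i=2
  #.#..|#  b20=1 t=1,i=17
  #..##|.  b19=0 t=1,i=12
  #..#.|#  b18=1 t=2,i=10
  #...#|.  b17=0 t=2,i=13
  #....|.  b16=0 t=2,i=19
  .####|.  b15=0 t=0,i=18
  .###.|.  b14=0 t=1,i=14
  .##.#|#  b13=1 t=0,i=13
  .##..|#  b12=1 t=3,i=1
  .#.##|.  b11=0 t=0,i=11
  .#.#.|#  b10=1 t=0,i=3
  .#..#|.  b9=0 t=1,i=18
  .#...|.  b8=0 t=2,i=12
  ..###|.  b7=0 t=1,i=0
  ..##.|#  b6=1 t=4,i=1
  ..#.#|.  b5=0 t=3,i=18
  ..#..|#  b4=1 t=2,i=11
  ...##|#  b3=1 t=2,i=1
  ...#.|#  b2=1 t=3,i=17
  ....#|#  b1=1 t=2,i=0
  .....|.  b0=0 t=23,i=14
  bits 10101111101101000011010001011110 = 2947822686

2947822686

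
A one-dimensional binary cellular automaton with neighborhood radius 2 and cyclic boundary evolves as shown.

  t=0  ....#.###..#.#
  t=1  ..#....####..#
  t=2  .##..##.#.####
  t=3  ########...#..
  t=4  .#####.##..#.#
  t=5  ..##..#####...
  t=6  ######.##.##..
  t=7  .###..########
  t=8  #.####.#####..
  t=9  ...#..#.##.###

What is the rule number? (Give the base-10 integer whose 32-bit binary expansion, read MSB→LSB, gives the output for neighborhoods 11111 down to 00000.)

  [31] ##### => #  t=3,i=2
  [30] ####. => .  t=1,i=9
  [29] ###.# => .  t=2,i=13
  [28] ###.. => #  t=0,i=8
  [27] ##.## => #  t=2,i=0
  [26] ##.#. => #  t=2,i=7
  [25] ##..# => #  t=0,i=9
  [24] ##... => #  t=3,i=8
  [23] #.### => .  t=0,i=6
  [22] #.##. => #  t=2,i=1
  [21] #.#.# => .  t=2,i=8
  [20] #.#.. => #  t=0,i=13
  [19] #..## => #  t=2,i=4
  [18] #..#. => #  t=0,i=10
  [17] #...# => .  t=3,i=9
  [16] #.... => .  t=0,i=1
  [15] .#### => #  t=1,i=8
  [14] .###. => #  t=0,i=7
  [13] .##.# => #  t=2,i=6
  [12] .##.. => #  t=2,i=2
  [11] .#.## => .  t=0,i=5
  [10] .#.#. => .  t=0,i=12
  [9] .#..# => .  t=1,i=0
  [8] .#... => .  t=0,i=0
  [7] ..### => .  t=1,i=7
  [6] ..##. => #  t=2,i=5
  [5] ..#.# => .  t=0,i=4
  [4] ..#.. => #  t=1,i=2
  [3] ...## => #  t=1,i=6
  [2] ...#. => .  t=0,i=3
  [1] ....# => #  t=0,i=2
  [0] ..... => .  t=5,i=13
  bits 10011111010111001111000001011010 = 2673668186

2673668186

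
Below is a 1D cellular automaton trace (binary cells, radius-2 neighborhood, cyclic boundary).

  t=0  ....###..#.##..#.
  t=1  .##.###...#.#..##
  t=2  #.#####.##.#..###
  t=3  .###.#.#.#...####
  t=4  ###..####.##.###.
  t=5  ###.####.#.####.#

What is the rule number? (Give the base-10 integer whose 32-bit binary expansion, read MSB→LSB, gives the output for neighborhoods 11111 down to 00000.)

  [31] ##### => .  t=2,i=4
  [30] ####. => #  t=2,i=5
  [29] ###.# => .  t=2,i=0
  [28] ###.. => #  t=0,i=6
  [27] ##.## => #  t=1,i=0
  [26] ##.#. => .  t=2,i=10
  [25] ##..# => .  t=0,i=7
  [24] ##... => .  t=1,i=7
  [23] #.### => #  t=1,i=4
  [22] #.##. => .  t=0,i=11
  [21] #.#.# => #  t=3,i=5
  [20] #.#.. => .  t=1,i=12
  [19] #..## => #  t=1,i=14
  [18] #..#. => .  t=0,i=8
  [17] #...# => #  t=1,i=8
  [16] #.... => .  t=0,i=0
  [15] .#### => #  t=2,i=3
  [14] .###. => #  t=0,i=5
  [13] .##.# => #  t=1,i=2
  [12] .##.. => #  t=0,i=12
  [11] .#.## => #  t=0,i=10
  [10] .#.#. => #  t=1,i=11
  [9] .#..# => .  t=1,i=13
  [8] .#... => #  t=0,i=16
  [7] ..### => #  t=0,i=4
  [6] ..##. => #  t=1,i=15
  [5] ..#.# => .  t=0,i=9
  [4] ..#.. => #  t=0,i=15
  [3] ...## => .  t=0,i=3
  [2] ...#. => #  t=1,i=9
  [1] ....# => #  t=0,i=2
  [0] ..... => #  t=0,i=1
  bits 01011000101010101111110111010111 = 1487601111

1487601111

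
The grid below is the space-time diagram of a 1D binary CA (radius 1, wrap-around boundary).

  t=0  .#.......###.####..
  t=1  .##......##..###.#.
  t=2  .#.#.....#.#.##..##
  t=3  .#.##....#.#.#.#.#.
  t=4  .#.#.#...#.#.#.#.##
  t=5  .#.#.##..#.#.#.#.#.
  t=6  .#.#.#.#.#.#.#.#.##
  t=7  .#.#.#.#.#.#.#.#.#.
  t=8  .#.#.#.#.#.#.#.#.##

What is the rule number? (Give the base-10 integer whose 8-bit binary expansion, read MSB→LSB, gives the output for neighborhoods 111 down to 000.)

156

  nb ###: next=#  (t=0,i=10, bit7=1)
  nb ##.: next=.  (t=0,i=11, bit6=0)
  nb #.#: next=.  (t=0,i=12, bit5=0)
  nb #..: next=#  (t=0,i=2, bit4=1)
  nb .##: next=#  (t=0,i=9, bit3=1)
  nb .#.: next=#  (t=0,i=1, bit2=1)
  nb ..#: next=.  (t=0,i=0, bit1=0)
  nb ...: next=.  (t=0,i=3, bit0=0)
  bits 10011100 = 156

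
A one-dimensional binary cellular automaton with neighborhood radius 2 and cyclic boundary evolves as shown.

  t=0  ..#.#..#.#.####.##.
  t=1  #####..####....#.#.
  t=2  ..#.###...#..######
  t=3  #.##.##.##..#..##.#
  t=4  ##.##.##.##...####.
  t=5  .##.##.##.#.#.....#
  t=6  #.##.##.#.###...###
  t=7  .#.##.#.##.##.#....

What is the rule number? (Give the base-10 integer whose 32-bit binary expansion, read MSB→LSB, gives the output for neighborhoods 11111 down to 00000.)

  #####|#  b31=1 t=1,i=2
  ####.|.  b30=0 t=0,i=13
  ###.#|.  b29=0 t=0,i=14
  ###..|#  b28=1 t=1,i=4
  ##.##|#  b27=1 t=0,i=15
  ##.#.|.  b26=0 t=5,i=9
  ##..#|#  b25=1 t=1,i=5
  ##...|.  b24=0 t=0,i=18
  #.###|.  b23=0 t=0,i=11
  #.##.|.  b22=0 t=0,i=16
  #.#.#|#  b21=1 t=0,i=9
  #.#..|#  b20=1 t=0,i=4
  #..##|#  b19=1 t=1,i=6
  #..#.|.  b18=0 t=0,i=6
  #...#|#  b17=1 t=0,i=0
  #....|.  b16=0 t=1,i=12
  .####|.  b15=0 t=0,i=12
  .###.|#  b14=1 t=2,i=5
  .##.#|#  b13=1 t=3,i=0
  .##..|#  b12=1 t=0,i=17
  .#.##|#  b11=1 t=0,i=10
  .#.#.|#  b10=1 t=0,i=3
  .#..#|.  b9=0 t=0,i=5
  .#...|.  b8=0 t=5,i=13
  ..###|.  b7=0 t=1,i=7
  ..##.|#  b6=1 t=3,i=15
  ..#.#|#  b5=1 t=0,i=2
  ..#..|.  b4=0 t=2,i=10
  ...##|.  b3=0 t=4,i=13
  ...#.|#  b2=1 t=0,i=1
  ....#|#  b1=1 t=1,i=13
  .....|.  b0=0 t=5,i=15
  bits 10011010001110100111110001100110 = 2587524198

2587524198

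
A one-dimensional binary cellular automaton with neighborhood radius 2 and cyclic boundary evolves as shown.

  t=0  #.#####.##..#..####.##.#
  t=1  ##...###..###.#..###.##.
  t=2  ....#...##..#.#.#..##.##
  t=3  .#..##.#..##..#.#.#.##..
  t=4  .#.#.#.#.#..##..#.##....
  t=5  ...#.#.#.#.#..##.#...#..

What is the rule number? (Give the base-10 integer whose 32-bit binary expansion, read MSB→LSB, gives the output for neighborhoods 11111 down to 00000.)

  #####|.  b31=0 t=0,i=4
  ####.|#  b30=1 t=0,i=5
  ###.#|#  b29=1 t=0,i=6
  ###..|.  b28=0 t=1,i=7
  ##.##|#  b27=1 t=0,i=1
  ##.#.|.  b26=0 t=1,i=13
  ##..#|#  b25=1 t=0,i=10
  ##...|.  b24=0 t=1,i=2
  #.###|.  b23=0 t=0,i=2
  #.##.|.  b22=0 t=0,i=8
  #.#.#|#  b21=1 t=2,i=14
  #.#..|#  b20=1 t=1,i=14
  #..##|#  b19=1 t=0,i=14
  #..#.|#  b18=1 t=0,i=11
  #...#|.  b17=0 t=1,i=3
  #....|#  b16=1 t=2,i=1
  .####|.  b15=0 t=0,i=3
  .###.|.  b14=0 t=1,i=6
  .##.#|#  b13=1 t=0,i=0
  .##..|.  b12=0 t=0,i=9
  .#.##|#  b11=1 t=3,i=19
  .#.#.|.  b10=0 t=2,i=13
  .#..#|.  b9=0 t=0,i=13
  .#...|#  b8=1 t=2,i=5
  ..###|.  b7=0 t=0,i=15
  ..##.|.  b6=0 t=2,i=8
  ..#.#|.  b5=0 t=2,i=12
  ..#..|#  b4=1 t=0,i=12
  ...##|#  b3=1 t=1,i=4
  ...#.|.  b2=0 t=2,i=3
  ....#|.  b1=0 t=2,i=2
  .....|.  b0=0 t=4,i=22
  bits 01101010001111010010100100011000 = 1782393112

1782393112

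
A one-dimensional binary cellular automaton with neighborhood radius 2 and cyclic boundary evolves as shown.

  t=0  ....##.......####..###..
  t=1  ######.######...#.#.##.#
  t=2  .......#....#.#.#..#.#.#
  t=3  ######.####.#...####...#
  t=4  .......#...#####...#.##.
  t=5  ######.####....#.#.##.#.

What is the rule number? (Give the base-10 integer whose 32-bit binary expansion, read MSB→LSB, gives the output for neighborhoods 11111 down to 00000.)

345996155

  nb #####: next=.  (t=1,i=1, bit31=0)
  nb ####.: next=.  (t=0,i=15, bit30=0)
  nb ###.#: next=.  (t=1,i=5, bit29=0)
  nb ###..: next=#  (t=0,i=16, bit28=1)
  nb ##.##: next=.  (t=1,i=6, bit27=0)
  nb ##.#.: next=#  (t=3,i=11, bit26=1)
  nb ##..#: next=.  (t=0,i=17, bit25=0)
  nb ##...: next=.  (t=0,i=6, bit24=0)
  nb #.###: next=#  (t=1,i=7, bit23=1)
  nb #.##.: next=.  (t=1,i=20, bit22=0)
  nb #.#.#: next=.  (t=1,i=18, bit21=0)
  nb #.#..: next=#  (t=2,i=16, bit20=1)
  nb #..##: next=#  (t=0,i=18, bit19=1)
  nb #..#.: next=#  (t=2,i=18, bit18=1)
  nb #...#: next=#  (t=1,i=14, bit17=1)
  nb #....: next=#  (t=0,i=7, bit16=1)
  nb .####: next=.  (t=0,i=14, bit15=0)
  nb .###.: next=#  (t=0,i=20, bit14=1)
  nb .##.#: next=#  (t=1,i=21, bit13=1)
  nb .##..: next=#  (t=0,i=5, bit12=1)
  nb .#.##: next=#  (t=1,i=19, bit11=1)
  nb .#.#.: next=.  (t=1,i=17, bit10=0)
  nb .#..#: next=#  (t=2,i=17, bit9=1)
  nb .#...: next=#  (t=2,i=0, bit8=1)
  nb ..###: next=.  (t=0,i=13, bit7=0)
  nb ..##.: next=#  (t=0,i=4, bit6=1)
  nb ..#.#: next=#  (t=1,i=16, bit5=1)
  nb ..#..: next=#  (t=2,i=7, bit4=1)
  nb ...##: next=#  (t=0,i=3, bit3=1)
  nb ...#.: next=.  (t=1,i=15, bit2=0)
  nb ....#: next=#  (t=0,i=2, bit1=1)
  nb .....: next=#  (t=0,i=0, bit0=1)
  bits 00010100100111110111101101111011 = 345996155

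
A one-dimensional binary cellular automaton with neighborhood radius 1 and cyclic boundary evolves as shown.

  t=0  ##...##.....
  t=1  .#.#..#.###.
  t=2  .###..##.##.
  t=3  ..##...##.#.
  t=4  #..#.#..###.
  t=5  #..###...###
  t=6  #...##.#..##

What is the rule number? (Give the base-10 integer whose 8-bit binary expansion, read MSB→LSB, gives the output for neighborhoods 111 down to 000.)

  nb ###: next=#  (t=1,i=9, bit7=1)
  nb ##.: next=#  (t=0,i=1, bit6=1)
  nb #.#: next=#  (t=1,i=2, bit5=1)
  nb #..: next=.  (t=0,i=2, bit4=0)
  nb .##: next=.  (t=0,i=0, bit3=0)
  nb .#.: next=#  (t=1,i=1, bit2=1)
  nb ..#: next=.  (t=0,i=4, bit1=0)
  nb ...: next=#  (t=0,i=3, bit0=1)
  bits 11100101 = 229

229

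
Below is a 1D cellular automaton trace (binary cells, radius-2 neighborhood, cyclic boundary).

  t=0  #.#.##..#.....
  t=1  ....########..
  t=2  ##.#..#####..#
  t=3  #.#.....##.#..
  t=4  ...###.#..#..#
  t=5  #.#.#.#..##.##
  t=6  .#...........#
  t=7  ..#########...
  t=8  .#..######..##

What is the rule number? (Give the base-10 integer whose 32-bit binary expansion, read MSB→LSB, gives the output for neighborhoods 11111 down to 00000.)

3326431513

  nb #####: next=#  (t=1,i=6, bit31=1)
  nb ####.: next=#  (t=1,i=10, bit30=1)
  nb ###.#: next=.  (t=2,i=1, bit29=0)
  nb ###..: next=.  (t=1,i=11, bit28=0)
  nb ##.##: next=.  (t=5,i=11, bit27=0)
  nb ##.#.: next=#  (t=2,i=2, bit26=1)
  nb ##..#: next=#  (t=0,i=6, bit25=1)
  nb ##...: next=.  (t=1,i=12, bit24=0)
  nb #.###: next=.  (t=5,i=12, bit23=0)
  nb #.##.: next=#  (t=0,i=4, bit22=1)
  nb #.#.#: next=.  (t=0,i=2, bit21=0)
  nb #.#..: next=.  (t=2,i=3, bit20=0)
  nb #..##: next=.  (t=2,i=5, bit19=0)
  nb #..#.: next=#  (t=0,i=7, bit18=1)
  nb #...#: next=.  (t=4,i=1, bit17=0)
  nb #....: next=#  (t=0,i=10, bit16=1)
  nb .####: next=.  (t=1,i=5, bit15=0)
  nb .###.: next=#  (t=2,i=0, bit14=1)
  nb .##.#: next=.  (t=3,i=9, bit13=0)
  nb .##..: next=#  (t=0,i=5, bit12=1)
  nb .#.##: next=.  (t=0,i=3, bit11=0)
  nb .#.#.: next=.  (t=0,i=1, bit10=0)
  nb .#..#: next=.  (t=2,i=4, bit9=0)
  nb .#...: next=#  (t=0,i=9, bit8=1)
  nb ..###: next=.  (t=1,i=4, bit7=0)
  nb ..##.: next=.  (t=3,i=8, bit6=0)
  nb ..#.#: next=.  (t=0,i=0, bit5=0)
  nb ..#..: next=#  (t=0,i=8, bit4=1)
  nb ...##: next=#  (t=1,i=3, bit3=1)
  nb ...#.: next=.  (t=0,i=13, bit2=0)
  nb ....#: next=.  (t=0,i=12, bit1=0)
  nb .....: next=#  (t=0,i=11, bit0=1)
  bits 11000110010001010101000100011001 = 3326431513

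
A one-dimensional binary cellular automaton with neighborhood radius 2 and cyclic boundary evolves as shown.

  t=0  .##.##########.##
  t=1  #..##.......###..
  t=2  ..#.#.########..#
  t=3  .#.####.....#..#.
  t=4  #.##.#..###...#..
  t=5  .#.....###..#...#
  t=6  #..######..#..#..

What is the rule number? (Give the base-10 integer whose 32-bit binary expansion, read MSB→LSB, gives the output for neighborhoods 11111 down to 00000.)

  [31] ##### => .  t=0,i=6
  [30] ####. => #  t=0,i=12
  [29] ###.# => #  t=0,i=13
  [28] ###.. => .  t=1,i=14
  [27] ##.## => #  t=0,i=0
  [26] ##.#. => .  t=4,i=4
  [25] ##..# => .  t=1,i=15
  [24] ##... => .  t=1,i=5
  [23] #.### => #  t=0,i=4
  [22] #.##. => .  t=0,i=1
  [21] #.#.# => #  t=2,i=4
  [20] #.#.. => .  t=4,i=5
  [19] #..## => #  t=1,i=2
  [18] #..#. => #  t=1,i=16
  [17] #...# => #  t=4,i=12
  [16] #.... => #  t=1,i=6
  [15] .#### => .  t=0,i=5
  [14] .###. => #  t=1,i=13
  [13] .##.# => .  t=0,i=2
  [12] .##.. => #  t=1,i=4
  [11] .#.## => #  t=2,i=5
  [10] .#.#. => #  t=2,i=3
  [9] .#..# => .  t=1,i=1
  [8] .#... => .  t=5,i=2
  [7] ..### => #  t=1,i=12
  [6] ..##. => .  t=1,i=3
  [5] ..#.# => .  t=2,i=2
  [4] ..#.. => .  t=1,i=0
  [3] ...## => #  t=1,i=11
  [2] ...#. => .  t=3,i=11
  [1] ....# => #  t=1,i=10
  [0] ..... => #  t=1,i=7
  bits 01101000101011110101110010001011 = 1756322955

1756322955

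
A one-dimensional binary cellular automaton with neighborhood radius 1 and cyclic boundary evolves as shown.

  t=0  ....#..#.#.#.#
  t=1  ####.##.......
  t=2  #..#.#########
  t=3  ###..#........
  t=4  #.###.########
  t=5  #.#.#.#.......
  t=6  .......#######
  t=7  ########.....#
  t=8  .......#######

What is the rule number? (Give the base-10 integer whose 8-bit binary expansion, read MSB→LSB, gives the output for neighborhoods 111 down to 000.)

  ### -> .   bit 7 = 0  t=1,i=1
  ##. -> #   bit 6 = 1  t=1,i=3
  #.# -> .   bit 5 = 0  t=0,i=8
  #.. -> #   bit 4 = 1  t=0,i=0
  .## -> #   bit 3 = 1  t=1,i=0
  .#. -> .   bit 2 = 0  t=0,i=4
  ..# -> #   bit 1 = 1  t=0,i=3
  ... -> #   bit 0 = 1  t=0,i=1
  bits 01011011 = 91

91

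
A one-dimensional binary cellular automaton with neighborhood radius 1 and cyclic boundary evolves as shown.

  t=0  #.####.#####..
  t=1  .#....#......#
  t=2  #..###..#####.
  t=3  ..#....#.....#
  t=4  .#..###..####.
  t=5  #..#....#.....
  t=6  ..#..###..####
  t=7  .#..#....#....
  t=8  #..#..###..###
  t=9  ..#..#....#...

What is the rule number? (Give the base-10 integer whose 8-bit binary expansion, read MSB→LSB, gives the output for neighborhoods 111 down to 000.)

35

  ### -> .   bit 7 = 0  t=0,i=3
  ##. -> .   bit 6 = 0  t=0,i=5
  #.# -> #   bit 5 = 1  t=0,i=1
  #.. -> .   bit 4 = 0  t=0,i=12
  .## -> .   bit 3 = 0  t=0,i=2
  .#. -> .   bit 2 = 0  t=0,i=0
  ..# -> #   bit 1 = 1  t=0,i=13
  ... -> #   bit 0 = 1  t=1,i=3
  bits 00100011 = 35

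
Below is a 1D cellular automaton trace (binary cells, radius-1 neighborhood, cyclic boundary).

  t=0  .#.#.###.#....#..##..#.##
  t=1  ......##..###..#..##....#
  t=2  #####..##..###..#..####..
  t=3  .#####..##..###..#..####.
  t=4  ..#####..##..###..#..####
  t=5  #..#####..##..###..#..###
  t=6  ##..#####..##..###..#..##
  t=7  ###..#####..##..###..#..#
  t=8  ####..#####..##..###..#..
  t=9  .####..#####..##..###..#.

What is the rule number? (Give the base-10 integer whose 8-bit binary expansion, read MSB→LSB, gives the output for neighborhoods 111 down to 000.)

209

  ###|#  b7=1 t=0,i=6
  ##.|#  b6=1 t=0,i=7
  #.#|.  b5=0 t=0,i=0
  #..|#  b4=1 t=0,i=10
  .##|.  b3=0 t=0,i=5
  .#.|.  b2=0 t=0,i=1
  ..#|.  b1=0 t=0,i=13
  ...|#  b0=1 t=0,i=11
  bits 11010001 = 209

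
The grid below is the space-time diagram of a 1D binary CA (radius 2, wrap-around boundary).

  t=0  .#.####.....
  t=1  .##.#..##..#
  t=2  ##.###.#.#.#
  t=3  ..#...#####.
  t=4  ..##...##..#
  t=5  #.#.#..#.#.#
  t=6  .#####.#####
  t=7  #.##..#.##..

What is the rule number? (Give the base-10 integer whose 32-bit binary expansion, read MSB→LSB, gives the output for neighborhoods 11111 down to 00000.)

2406584178

  nb #####: next=#  (t=3,i=8, bit31=1)
  nb ####.: next=.  (t=0,i=5, bit30=0)
  nb ###.#: next=.  (t=2,i=1, bit29=0)
  nb ###..: next=.  (t=0,i=6, bit28=0)
  nb ##.##: next=#  (t=2,i=2, bit27=1)
  nb ##.#.: next=#  (t=1,i=3, bit26=1)
  nb ##..#: next=#  (t=1,i=9, bit25=1)
  nb ##...: next=#  (t=0,i=7, bit24=1)
  nb #.###: next=.  (t=0,i=3, bit23=0)
  nb #.##.: next=#  (t=1,i=1, bit22=1)
  nb #.#.#: next=#  (t=2,i=7, bit21=1)
  nb #.#..: next=#  (t=1,i=4, bit20=1)
  nb #..##: next=.  (t=1,i=6, bit19=0)
  nb #..#.: next=.  (t=1,i=10, bit18=0)
  nb #...#: next=.  (t=3,i=0, bit17=0)
  nb #....: next=#  (t=0,i=8, bit16=1)
  nb .####: next=#  (t=0,i=4, bit15=1)
  nb .###.: next=.  (t=2,i=0, bit14=0)
  nb .##.#: next=.  (t=1,i=2, bit13=0)
  nb .##..: next=.  (t=1,i=8, bit12=0)
  nb .#.##: next=#  (t=0,i=2, bit11=1)
  nb .#.#.: next=#  (t=2,i=8, bit10=1)
  nb .#..#: next=#  (t=1,i=5, bit9=1)
  nb .#...: next=#  (t=3,i=3, bit8=1)
  nb ..###: next=.  (t=3,i=6, bit7=0)
  nb ..##.: next=#  (t=1,i=7, bit6=1)
  nb ..#.#: next=#  (t=0,i=1, bit5=1)
  nb ..#..: next=#  (t=3,i=2, bit4=1)
  nb ...##: next=.  (t=3,i=5, bit3=0)
  nb ...#.: next=.  (t=0,i=0, bit2=0)
  nb ....#: next=#  (t=0,i=11, bit1=1)
  nb .....: next=.  (t=0,i=9, bit0=0)
  bits 10001111011100011000111101110010 = 2406584178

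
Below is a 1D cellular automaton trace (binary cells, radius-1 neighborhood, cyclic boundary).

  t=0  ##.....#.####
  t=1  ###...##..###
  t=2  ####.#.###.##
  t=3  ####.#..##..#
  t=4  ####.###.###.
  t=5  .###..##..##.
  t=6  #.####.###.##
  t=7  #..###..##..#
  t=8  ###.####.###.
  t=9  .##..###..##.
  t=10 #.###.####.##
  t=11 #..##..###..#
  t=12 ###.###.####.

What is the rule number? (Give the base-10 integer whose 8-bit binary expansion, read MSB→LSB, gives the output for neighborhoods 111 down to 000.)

214

  [7] ### => #  t=0,i=0
  [6] ##. => #  t=0,i=1
  [5] #.# => .  t=0,i=8
  [4] #.. => #  t=0,i=2
  [3] .## => .  t=0,i=9
  [2] .#. => #  t=0,i=7
  [1] ..# => #  t=0,i=6
  [0] ... => .  t=0,i=3
  bits 11010110 = 214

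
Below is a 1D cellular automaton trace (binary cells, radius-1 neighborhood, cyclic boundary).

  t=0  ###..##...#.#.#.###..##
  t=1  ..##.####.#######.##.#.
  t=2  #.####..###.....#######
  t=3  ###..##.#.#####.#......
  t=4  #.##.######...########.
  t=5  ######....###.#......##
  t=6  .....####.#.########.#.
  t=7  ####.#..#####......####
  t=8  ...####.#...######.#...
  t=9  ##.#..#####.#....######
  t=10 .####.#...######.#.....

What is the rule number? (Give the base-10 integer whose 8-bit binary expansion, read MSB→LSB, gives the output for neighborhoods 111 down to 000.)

125

  ### -> .   bit 7 = 0  t=0,i=0
  ##. -> #   bit 6 = 1  t=0,i=2
  #.# -> #   bit 5 = 1  t=0,i=11
  #.. -> #   bit 4 = 1  t=0,i=3
  .## -> #   bit 3 = 1  t=0,i=5
  .#. -> #   bit 2 = 1  t=0,i=10
  ..# -> .   bit 1 = 0  t=0,i=4
  ... -> #   bit 0 = 1  t=0,i=8
  bits 01111101 = 125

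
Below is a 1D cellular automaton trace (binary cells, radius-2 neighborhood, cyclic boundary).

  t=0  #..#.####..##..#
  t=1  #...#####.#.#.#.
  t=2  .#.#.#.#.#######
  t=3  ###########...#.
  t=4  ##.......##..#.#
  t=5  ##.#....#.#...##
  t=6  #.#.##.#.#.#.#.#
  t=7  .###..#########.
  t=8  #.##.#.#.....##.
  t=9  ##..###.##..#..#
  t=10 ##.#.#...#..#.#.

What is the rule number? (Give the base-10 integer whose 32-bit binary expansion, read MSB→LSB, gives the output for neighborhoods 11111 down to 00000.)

  ##### -> .   bit 31 = 0  t=1,i=6
  ####. -> #   bit 30 = 1  t=0,i=7
  ###.# -> .   bit 29 = 0  t=1,i=8
  ###.. -> #   bit 28 = 1  t=0,i=8
  ##.## -> .   bit 27 = 0  t=9,i=7
  ##.#. -> #   bit 26 = 1  t=1,i=9
  ##..# -> .   bit 25 = 0  t=0,i=1
  ##... -> .   bit 24 = 0  t=3,i=11
  #.### -> #   bit 23 = 1  t=0,i=5
  #.##. -> .   bit 22 = 0  t=6,i=4
  #.#.# -> #   bit 21 = 1  t=1,i=10
  #.#.. -> .   bit 20 = 0  t=1,i=0
  #..## -> #   bit 19 = 1  t=0,i=10
  #..#. -> .   bit 18 = 0  t=0,i=2
  #...# -> .   bit 17 = 0  t=1,i=2
  #.... -> #   bit 16 = 1  t=4,i=3
  .#### -> #   bit 15 = 1  t=0,i=6
  .###. -> #   bit 14 = 1  t=4,i=0
  .##.# -> .   bit 13 = 0  t=6,i=0
  .##.. -> #   bit 12 = 1  t=0,i=0
  .#.## -> #   bit 11 = 1  t=0,i=4
  .#.#. -> #   bit 10 = 1  t=1,i=11
  .#..# -> .   bit 9 = 0  t=9,i=13
  .#... -> #   bit 8 = 1  t=1,i=1
  ..### -> .   bit 7 = 0  t=1,i=4
  ..##. -> .   bit 6 = 0  t=0,i=11
  ..#.# -> .   bit 5 = 0  t=0,i=3
  ..#.. -> #   bit 4 = 1  t=9,i=12
  ...## -> #   bit 3 = 1  t=1,i=3
  ...#. -> #   bit 2 = 1  t=3,i=13
  ....# -> .   bit 1 = 0  t=4,i=7
  ..... -> .   bit 0 = 0  t=4,i=4
  bits 01010100101010011101110100011100 = 1420418332

1420418332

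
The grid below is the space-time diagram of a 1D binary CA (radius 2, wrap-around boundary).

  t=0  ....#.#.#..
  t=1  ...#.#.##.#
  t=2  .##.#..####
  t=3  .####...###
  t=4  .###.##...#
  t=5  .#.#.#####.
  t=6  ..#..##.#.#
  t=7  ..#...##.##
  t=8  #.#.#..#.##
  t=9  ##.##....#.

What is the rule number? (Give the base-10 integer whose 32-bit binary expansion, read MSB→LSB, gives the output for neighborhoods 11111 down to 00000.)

  ##### -> .   bit 31 = 0  t=5,i=7
  ####. -> #   bit 30 = 1  t=2,i=9
  ###.# -> #   bit 29 = 1  t=2,i=10
  ###.. -> .   bit 28 = 0  t=3,i=4
  ##.## -> .   bit 27 = 0  t=2,i=0
  ##.#. -> #   bit 26 = 1  t=1,i=9
  ##..# -> #   bit 25 = 1  t=5,i=10
  ##... -> #   bit 24 = 1  t=3,i=5
  #.### -> #   bit 23 = 1  t=3,i=1
  #.##. -> #   bit 22 = 1  t=1,i=7
  #.#.# -> .   bit 21 = 0  t=0,i=6
  #.#.. -> #   bit 20 = 1  t=0,i=8
  #..## -> .   bit 19 = 0  t=2,i=6
  #..#. -> .   bit 18 = 0  t=5,i=0
  #...# -> #   bit 17 = 1  t=1,i=1
  #.... -> #   bit 16 = 1  t=0,i=10
  .#### -> #   bit 15 = 1  t=2,i=8
  .###. -> .   bit 14 = 0  t=3,i=9
  .##.# -> #   bit 13 = 1  t=1,i=8
  .##.. -> #   bit 12 = 1  t=4,i=6
  .#.## -> .   bit 11 = 0  t=1,i=6
  .#.#. -> #   bit 10 = 1  t=0,i=5
  .#..# -> .   bit 9 = 0  t=2,i=5
  .#... -> .   bit 8 = 0  t=0,i=9
  ..### -> .   bit 7 = 0  t=2,i=7
  ..##. -> .   bit 6 = 0  t=6,i=5
  ..#.# -> .   bit 5 = 0  t=0,i=4
  ..#.. -> #   bit 4 = 1  t=6,i=2
  ...## -> .   bit 3 = 0  t=3,i=7
  ...#. -> #   bit 2 = 1  t=0,i=3
  ....# -> .   bit 1 = 0  t=0,i=2
  ..... -> .   bit 0 = 0  t=0,i=0
  bits 01100111110100111011010000010100 = 1741927444

1741927444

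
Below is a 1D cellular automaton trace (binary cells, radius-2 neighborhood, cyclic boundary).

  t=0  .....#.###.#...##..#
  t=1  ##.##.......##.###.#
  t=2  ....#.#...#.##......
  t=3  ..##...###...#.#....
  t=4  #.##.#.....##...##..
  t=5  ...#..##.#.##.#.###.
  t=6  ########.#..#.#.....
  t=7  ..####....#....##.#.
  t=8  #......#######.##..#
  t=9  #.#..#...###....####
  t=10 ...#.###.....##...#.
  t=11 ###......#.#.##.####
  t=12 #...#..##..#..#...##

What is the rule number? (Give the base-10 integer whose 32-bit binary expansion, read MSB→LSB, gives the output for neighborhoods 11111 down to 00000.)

  ##### -> #   bit 31 = 1  t=6,i=2
  ####. -> .   bit 30 = 0  t=6,i=6
  ###.# -> .   bit 29 = 0  t=0,i=9
  ###.. -> .   bit 28 = 0  t=3,i=9
  ##.## -> .   bit 27 = 0  t=1,i=2
  ##.#. -> .   bit 26 = 0  t=0,i=10
  ##..# -> #   bit 25 = 1  t=0,i=17
  ##... -> .   bit 24 = 0  t=1,i=5
  #.### -> .   bit 23 = 0  t=0,i=7
  #.##. -> .   bit 22 = 0  t=1,i=3
  #.#.# -> #   bit 21 = 1  t=5,i=9
  #.#.. -> .   bit 20 = 0  t=0,i=11
  #..## -> #   bit 19 = 1  t=5,i=5
  #..#. -> .   bit 18 = 0  t=0,i=18
  #...# -> #   bit 17 = 1  t=0,i=13
  #.... -> #   bit 16 = 1  t=0,i=1
  .#### -> .   bit 15 = 0  t=6,i=1
  .###. -> .   bit 14 = 0  t=0,i=8
  .##.# -> #   bit 13 = 1  t=1,i=13
  .##.. -> #   bit 12 = 1  t=0,i=16
  .#.## -> .   bit 11 = 0  t=0,i=6
  .#.#. -> .   bit 10 = 0  t=2,i=5
  .#..# -> #   bit 9 = 1  t=5,i=4
  .#... -> #   bit 8 = 1  t=0,i=0
  ..### -> .   bit 7 = 0  t=3,i=7
  ..##. -> #   bit 6 = 1  t=0,i=15
  ..#.# -> .   bit 5 = 0  t=0,i=5
  ..#.. -> #   bit 4 = 1  t=0,i=19
  ...## -> .   bit 3 = 0  t=0,i=14
  ...#. -> #   bit 2 = 1  t=0,i=4
  ....# -> #   bit 1 = 1  t=0,i=3
  ..... -> .   bit 0 = 0  t=0,i=2
  bits 10000010001010110011001101010110 = 2183869270

2183869270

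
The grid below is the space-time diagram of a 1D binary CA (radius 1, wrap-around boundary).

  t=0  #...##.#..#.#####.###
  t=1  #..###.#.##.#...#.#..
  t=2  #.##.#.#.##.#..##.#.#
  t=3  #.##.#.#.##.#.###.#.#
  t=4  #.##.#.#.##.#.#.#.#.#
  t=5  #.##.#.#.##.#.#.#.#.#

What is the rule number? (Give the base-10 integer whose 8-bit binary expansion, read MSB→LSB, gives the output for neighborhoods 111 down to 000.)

78

  [7] ### => .  t=0,i=13
  [6] ##. => #  t=0,i=0
  [5] #.# => .  t=0,i=6
  [4] #.. => .  t=0,i=1
  [3] .## => #  t=0,i=4
  [2] .#. => #  t=0,i=7
  [1] ..# => #  t=0,i=3
  [0] ... => .  t=0,i=2
  bits 01001110 = 78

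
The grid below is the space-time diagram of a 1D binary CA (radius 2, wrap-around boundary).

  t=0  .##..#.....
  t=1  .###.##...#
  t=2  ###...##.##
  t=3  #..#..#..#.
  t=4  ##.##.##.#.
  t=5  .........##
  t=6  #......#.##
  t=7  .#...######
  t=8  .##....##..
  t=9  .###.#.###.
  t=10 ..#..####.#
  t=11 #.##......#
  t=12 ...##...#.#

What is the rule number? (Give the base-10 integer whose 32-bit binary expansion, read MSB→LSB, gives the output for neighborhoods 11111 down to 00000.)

  ##### -> #   bit 31 = 1  t=2,i=0
  ####. -> .   bit 30 = 0  t=2,i=1
  ###.# -> .   bit 29 = 0  t=1,i=3
  ###.. -> .   bit 28 = 0  t=2,i=2
  ##.## -> .   bit 27 = 0  t=1,i=4
  ##.#. -> .   bit 26 = 0  t=4,i=8
  ##..# -> #   bit 25 = 1  t=0,i=3
  ##... -> #   bit 24 = 1  t=1,i=7
  #.### -> #   bit 23 = 1  t=1,i=1
  #.##. -> .   bit 22 = 0  t=1,i=5
  #.#.# -> #   bit 21 = 1  t=4,i=9
  #.#.. -> #   bit 20 = 1  t=3,i=0
  #..## -> .   bit 19 = 0  t=9,i=0
  #..#. -> .   bit 18 = 0  t=0,i=4
  #...# -> .   bit 17 = 0  t=1,i=8
  #.... -> .   bit 16 = 0  t=0,i=7
  .#### -> .   bit 15 = 0  t=2,i=10
  .###. -> #   bit 14 = 1  t=1,i=2
  .##.# -> .   bit 13 = 0  t=2,i=7
  .##.. -> #   bit 12 = 1  t=0,i=2
  .#.## -> #   bit 11 = 1  t=1,i=0
  .#.#. -> .   bit 10 = 0  t=3,i=10
  .#..# -> #   bit 9 = 1  t=3,i=1
  .#... -> #   bit 8 = 1  t=0,i=6
  ..### -> .   bit 7 = 0  t=7,i=5
  ..##. -> #   bit 6 = 1  t=0,i=1
  ..#.# -> #   bit 5 = 1  t=1,i=10
  ..#.. -> #   bit 4 = 1  t=0,i=5
  ...## -> .   bit 3 = 0  t=0,i=0
  ...#. -> #   bit 2 = 1  t=1,i=9
  ....# -> #   bit 1 = 1  t=0,i=10
  ..... -> .   bit 0 = 0  t=0,i=8
  bits 10000011101100000101101101110110 = 2209373046

2209373046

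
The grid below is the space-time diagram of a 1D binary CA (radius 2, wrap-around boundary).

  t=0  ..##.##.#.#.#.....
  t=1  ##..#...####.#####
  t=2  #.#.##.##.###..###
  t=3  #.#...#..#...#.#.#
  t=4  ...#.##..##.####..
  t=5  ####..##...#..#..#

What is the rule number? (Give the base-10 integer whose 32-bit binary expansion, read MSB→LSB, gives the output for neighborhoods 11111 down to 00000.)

3928036799

  ##### -> #   bit 31 = 1  t=1,i=15
  ####. -> #   bit 30 = 1  t=1,i=0
  ###.# -> #   bit 29 = 1  t=1,i=11
  ###.. -> .   bit 28 = 0  t=1,i=1
  ##.## -> #   bit 27 = 1  t=0,i=4
  ##.#. -> .   bit 26 = 0  t=0,i=7
  ##..# -> #   bit 25 = 1  t=1,i=2
  ##... -> .   bit 24 = 0  t=4,i=16
  #.### -> .   bit 23 = 0  t=1,i=13
  #.##. -> .   bit 22 = 0  t=0,i=5
  #.#.# -> #   bit 21 = 1  t=0,i=8
  #.#.. -> .   bit 20 = 0  t=0,i=12
  #..## -> .   bit 19 = 0  t=2,i=14
  #..#. -> .   bit 18 = 0  t=1,i=3
  #...# -> .   bit 17 = 0  t=1,i=6
  #.... -> #   bit 16 = 1  t=0,i=14
  .#### -> .   bit 15 = 0  t=1,i=9
  .###. -> .   bit 14 = 0  t=2,i=11
  .##.# -> .   bit 13 = 0  t=0,i=3
  .##.. -> #   bit 12 = 1  t=4,i=6
  .#.## -> .   bit 11 = 0  t=2,i=3
  .#.#. -> #   bit 10 = 1  t=0,i=9
  .#..# -> .   bit 9 = 0  t=3,i=7
  .#... -> #   bit 8 = 1  t=0,i=13
  ..### -> #   bit 7 = 1  t=1,i=8
  ..##. -> .   bit 6 = 0  t=0,i=2
  ..#.# -> #   bit 5 = 1  t=3,i=13
  ..#.. -> #   bit 4 = 1  t=1,i=4
  ...## -> #   bit 3 = 1  t=0,i=1
  ...#. -> #   bit 2 = 1  t=3,i=5
  ....# -> #   bit 1 = 1  t=0,i=0
  ..... -> #   bit 0 = 1  t=0,i=15
  bits 11101010001000010001010110111111 = 3928036799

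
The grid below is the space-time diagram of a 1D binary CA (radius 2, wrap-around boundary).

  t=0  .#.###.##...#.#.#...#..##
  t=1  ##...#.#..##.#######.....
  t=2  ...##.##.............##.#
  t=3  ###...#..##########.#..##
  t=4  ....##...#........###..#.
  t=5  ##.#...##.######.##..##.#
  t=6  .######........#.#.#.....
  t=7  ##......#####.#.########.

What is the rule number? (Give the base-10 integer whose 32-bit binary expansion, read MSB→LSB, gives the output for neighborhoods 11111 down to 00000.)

  #####|.  b31=0 t=1,i=15
  ####.|.  b30=0 t=1,i=18
  ###.#|#  b29=1 t=0,i=5
  ###..|.  b28=0 t=1,i=19
  ##.##|.  b27=0 t=0,i=6
  ##.#.|#  b26=1 t=0,i=0
  ##..#|#  b25=1 t=4,i=21
  ##...|.  b24=0 t=0,i=9
  #.###|.  b23=0 t=0,i=3
  #.##.|#  b22=1 t=0,i=7
  #.#.#|#  b21=1 t=0,i=1
  #.#..|#  b20=1 t=0,i=16
  #..##|.  b19=0 t=0,i=22
  #..#.|#  b18=1 t=4,i=22
  #...#|#  b17=1 t=0,i=10
  #....|#  b16=1 t=1,i=21
  .####|.  b15=0 t=1,i=14
  .###.|.  b14=0 t=0,i=4
  .##.#|.  b13=0 t=0,i=24
  .##..|.  b12=0 t=0,i=8
  .#.##|.  b11=0 t=0,i=2
  .#.#.|#  b10=1 t=0,i=13
  .#..#|.  b9=0 t=0,i=21
  .#...|#  b8=1 t=0,i=17
  ..###|#  b7=1 t=3,i=9
  ..##.|.  b6=0 t=0,i=23
  ..#.#|.  b5=0 t=0,i=12
  ..#..|.  b4=0 t=0,i=20
  ...##|#  b3=1 t=1,i=24
  ...#.|#  b2=1 t=0,i=11
  ....#|.  b1=0 t=1,i=23
  .....|#  b0=1 t=1,i=22
  bits 00100110011101110000010110001101 = 645334413

645334413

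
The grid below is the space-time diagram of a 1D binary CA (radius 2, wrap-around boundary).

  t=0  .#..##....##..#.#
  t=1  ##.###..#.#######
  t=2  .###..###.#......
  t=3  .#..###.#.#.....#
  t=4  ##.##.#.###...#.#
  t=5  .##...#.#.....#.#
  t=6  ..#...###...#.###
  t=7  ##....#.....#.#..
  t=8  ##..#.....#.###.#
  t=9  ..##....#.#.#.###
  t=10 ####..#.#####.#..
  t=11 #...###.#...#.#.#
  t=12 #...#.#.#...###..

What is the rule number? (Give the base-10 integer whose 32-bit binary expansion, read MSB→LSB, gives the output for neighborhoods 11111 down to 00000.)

  nb #####: next=.  (t=1,i=12, bit31=0)
  nb ####.: next=.  (t=1,i=0, bit30=0)
  nb ###.#: next=#  (t=1,i=1, bit29=1)
  nb ###..: next=.  (t=1,i=5, bit28=0)
  nb ##.##: next=#  (t=1,i=2, bit27=1)
  nb ##.#.: next=.  (t=2,i=9, bit26=0)
  nb ##..#: next=#  (t=0,i=12, bit25=1)
  nb ##...: next=.  (t=0,i=6, bit24=0)
  nb #.###: next=#  (t=1,i=3, bit23=1)
  nb #.##.: next=.  (t=4,i=3, bit22=0)
  nb #.#.#: next=#  (t=0,i=16, bit21=1)
  nb #.#..: next=#  (t=0,i=1, bit20=1)
  nb #..##: next=#  (t=0,i=3, bit19=1)
  nb #..#.: next=#  (t=0,i=13, bit18=1)
  nb #...#: next=.  (t=4,i=12, bit17=0)
  nb #....: next=.  (t=0,i=7, bit16=0)
  nb .####: next=.  (t=1,i=11, bit15=0)
  nb .###.: next=.  (t=1,i=4, bit14=0)
  nb .##.#: next=.  (t=4,i=4, bit13=0)
  nb .##..: next=#  (t=0,i=5, bit12=1)
  nb .#.##: next=.  (t=1,i=9, bit11=0)
  nb .#.#.: next=#  (t=0,i=0, bit10=1)
  nb .#..#: next=.  (t=0,i=2, bit9=0)
  nb .#...: next=.  (t=2,i=11, bit8=0)
  nb ..###: next=#  (t=2,i=1, bit7=1)
  nb ..##.: next=#  (t=0,i=4, bit6=1)
  nb ..#.#: next=#  (t=0,i=14, bit5=1)
  nb ..#..: next=.  (t=6,i=2, bit4=0)
  nb ...##: next=.  (t=0,i=9, bit3=0)
  nb ...#.: next=.  (t=3,i=15, bit2=0)
  nb ....#: next=#  (t=0,i=8, bit1=1)
  nb .....: next=.  (t=2,i=13, bit0=0)
  bits 00101010101111000001010011100010 = 716969186

716969186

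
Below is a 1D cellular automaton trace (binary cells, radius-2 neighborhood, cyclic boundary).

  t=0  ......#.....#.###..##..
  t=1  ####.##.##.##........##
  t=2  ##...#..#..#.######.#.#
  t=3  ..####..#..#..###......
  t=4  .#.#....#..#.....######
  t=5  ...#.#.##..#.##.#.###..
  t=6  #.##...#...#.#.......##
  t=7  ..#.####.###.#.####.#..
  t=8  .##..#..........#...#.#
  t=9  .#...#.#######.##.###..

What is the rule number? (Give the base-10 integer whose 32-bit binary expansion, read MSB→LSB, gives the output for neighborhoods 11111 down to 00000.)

2169733181

  ##### -> #   bit 31 = 1  t=1,i=0
  ####. -> .   bit 30 = 0  t=1,i=2
  ###.# -> .   bit 29 = 0  t=1,i=3
  ###.. -> .   bit 28 = 0  t=0,i=16
  ##.## -> .   bit 27 = 0  t=1,i=4
  ##.#. -> .   bit 26 = 0  t=2,i=19
  ##..# -> .   bit 25 = 0  t=0,i=17
  ##... -> #   bit 24 = 1  t=0,i=21
  #.### -> .   bit 23 = 0  t=0,i=14
  #.##. -> #   bit 22 = 1  t=1,i=5
  #.#.# -> .   bit 21 = 0  t=2,i=20
  #.#.. -> #   bit 20 = 1  t=4,i=3
  #..## -> .   bit 19 = 0  t=0,i=18
  #..#. -> .   bit 18 = 0  t=2,i=7
  #...# -> #   bit 17 = 1  t=2,i=3
  #.... -> #   bit 16 = 1  t=0,i=8
  .#### -> #   bit 15 = 1  t=1,i=22
  .###. -> .   bit 14 = 0  t=0,i=15
  .##.# -> .   bit 13 = 0  t=1,i=6
  .##.. -> .   bit 12 = 0  t=0,i=20
  .#.## -> .   bit 11 = 0  t=0,i=13
  .#.#. -> .   bit 10 = 0  t=4,i=2
  .#..# -> .   bit 9 = 0  t=2,i=6
  .#... -> .   bit 8 = 0  t=0,i=7
  ..### -> .   bit 7 = 0  t=1,i=21
  ..##. -> .   bit 6 = 0  t=0,i=19
  ..#.# -> #   bit 5 = 1  t=0,i=12
  ..#.. -> #   bit 4 = 1  t=0,i=6
  ...## -> #   bit 3 = 1  t=1,i=20
  ...#. -> #   bit 2 = 1  t=0,i=5
  ....# -> .   bit 1 = 0  t=0,i=4
  ..... -> #   bit 0 = 1  t=0,i=0
  bits 10000001010100111000000000111101 = 2169733181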